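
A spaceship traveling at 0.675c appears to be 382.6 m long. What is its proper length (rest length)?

Contracted length L = 382.6 m
γ = 1/√(1 - 0.675²) = 1.35535
L₀ = γL = 1.35535 × 382.6 = 518.6 m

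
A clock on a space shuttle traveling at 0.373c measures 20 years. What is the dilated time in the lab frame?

Proper time Δt₀ = 20 years
γ = 1/√(1 - 0.373²) = 1.078
Δt = γΔt₀ = 1.078 × 20 = 21.56 years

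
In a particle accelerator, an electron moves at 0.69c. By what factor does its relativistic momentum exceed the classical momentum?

p_rel = γmv, p_class = mv
Ratio = γ = 1/√(1 - 0.69²)
= 1/√(0.5239) = 1.382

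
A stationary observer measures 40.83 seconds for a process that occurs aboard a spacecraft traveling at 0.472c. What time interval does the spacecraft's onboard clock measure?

Dilated time Δt = 40.83 seconds
γ = 1/√(1 - 0.472²) = 1.1343
Δt₀ = Δt/γ = 40.83/1.1343 = 36.00 seconds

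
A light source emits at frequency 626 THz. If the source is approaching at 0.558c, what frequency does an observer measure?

β = v/c = 0.558
(1+β)/(1-β) = 1.558/0.442 = 3.525
Doppler factor = √(3.525) = 1.877
f_obs = 626 × 1.877 = 1175 THz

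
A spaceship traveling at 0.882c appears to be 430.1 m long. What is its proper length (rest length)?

Contracted length L = 430.1 m
γ = 1/√(1 - 0.882²) = 2.122
L₀ = γL = 2.122 × 430.1 = 912.7 m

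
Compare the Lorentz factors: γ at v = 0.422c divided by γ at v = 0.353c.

γ₁ = 1/√(1 - 0.422²) = 1.103
γ₂ = 1/√(1 - 0.353²) = 1.069
γ₁/γ₂ = 1.103/1.069 = 1.032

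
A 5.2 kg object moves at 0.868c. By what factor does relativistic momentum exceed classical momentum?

p_rel = γmv, p_class = mv
Ratio = γ = 1/√(1 - 0.868²) = 2.014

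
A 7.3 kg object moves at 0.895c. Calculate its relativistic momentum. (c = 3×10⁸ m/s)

γ = 1/√(1 - 0.895²) = 2.242
v = 0.895 × 3×10⁸ = 2.685×10⁸ m/s
p = γmv = 2.242 × 7.3 × 2.685×10⁸ = 4.394×10⁹ kg·m/s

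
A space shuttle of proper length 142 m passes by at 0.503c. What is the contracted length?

Proper length L₀ = 142 m
γ = 1/√(1 - 0.503²) = 1.157
L = L₀/γ = 142/1.157 = 122.7 m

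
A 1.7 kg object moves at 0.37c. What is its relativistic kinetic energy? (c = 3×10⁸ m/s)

γ = 1/√(1 - 0.37²) = 1.07639
γ - 1 = 0.07639
KE = (γ-1)mc² = 0.07639 × 1.7 × (3×10⁸)² = 1.169×10¹⁶ J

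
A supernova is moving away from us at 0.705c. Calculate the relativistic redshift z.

β = 0.705
(1+β)/(1-β) = 1.705/0.295 = 5.780
√(5.780) = 2.404
z = 2.404 - 1 = 1.404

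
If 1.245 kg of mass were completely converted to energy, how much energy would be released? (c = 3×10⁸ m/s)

Using E = mc²:
c² = (3×10⁸)² = 9×10¹⁶ m²/s²
E = 1.245 × 9×10¹⁶ = 1.121×10¹⁷ J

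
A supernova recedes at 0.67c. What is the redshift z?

β = 0.67
(1+β)/(1-β) = 1.67/0.33 = 5.061
√(5.061) = 2.250
z = 2.250 - 1 = 1.250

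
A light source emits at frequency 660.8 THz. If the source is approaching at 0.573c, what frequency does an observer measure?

β = v/c = 0.573
(1+β)/(1-β) = 1.573/0.427 = 3.684
Doppler factor = √(3.684) = 1.919
f_obs = 660.8 × 1.919 = 1268 THz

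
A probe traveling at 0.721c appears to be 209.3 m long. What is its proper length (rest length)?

Contracted length L = 209.3 m
γ = 1/√(1 - 0.721²) = 1.443
L₀ = γL = 1.443 × 209.3 = 302.0 m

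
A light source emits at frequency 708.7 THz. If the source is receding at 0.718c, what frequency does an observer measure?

β = v/c = 0.718
(1-β)/(1+β) = 0.282/1.718 = 0.1641
Doppler factor = √(0.1641) = 0.4051
f_obs = 708.7 × 0.4051 = 287.1 THz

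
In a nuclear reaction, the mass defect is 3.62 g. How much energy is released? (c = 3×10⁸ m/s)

Convert mass defect: Δm = 3.62 g = 0.00362 kg
E = Δm·c² = 0.00362 × (3×10⁸)²
= 0.00362 × 9×10¹⁶ = 3.258×10¹⁴ J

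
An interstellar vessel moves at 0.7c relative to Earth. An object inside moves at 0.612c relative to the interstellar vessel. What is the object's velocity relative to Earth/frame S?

u = (u' + v)/(1 + u'v/c²)
Numerator: 0.612 + 0.7 = 1.312
Denominator: 1 + 0.4284 = 1.4284
u = 1.312/1.4284 = 0.9185c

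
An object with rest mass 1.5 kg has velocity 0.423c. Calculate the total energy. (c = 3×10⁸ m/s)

γ = 1/√(1 - 0.423²) = 1.104
mc² = 1.5 × (3×10⁸)² = 1.350×10¹⁷ J
E = γmc² = 1.104 × 1.350×10¹⁷ = 1.490×10¹⁷ J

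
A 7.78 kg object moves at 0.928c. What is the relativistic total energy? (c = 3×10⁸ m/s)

γ = 1/√(1 - 0.928²) = 2.684
mc² = 7.78 × (3×10⁸)² = 7.002×10¹⁷ J
E = γmc² = 2.684 × 7.002×10¹⁷ = 1.879×10¹⁸ J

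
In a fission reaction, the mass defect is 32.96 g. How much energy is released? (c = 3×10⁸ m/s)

Convert mass defect: Δm = 32.96 g = 0.03296 kg
E = Δm·c² = 0.03296 × (3×10⁸)²
= 0.03296 × 9×10¹⁶ = 2.966×10¹⁵ J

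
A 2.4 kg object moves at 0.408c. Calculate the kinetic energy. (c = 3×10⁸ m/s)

γ = 1/√(1 - 0.408²) = 1.09531
γ - 1 = 0.09531
KE = (γ-1)mc² = 0.09531 × 2.4 × (3×10⁸)² = 2.059×10¹⁶ J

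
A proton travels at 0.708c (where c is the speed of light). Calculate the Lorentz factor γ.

v/c = 0.708, so (v/c)² = 0.501264
1 - (v/c)² = 0.498736
γ = 1/√(0.498736) = 1.416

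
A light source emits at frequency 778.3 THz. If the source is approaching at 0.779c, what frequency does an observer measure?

β = v/c = 0.779
(1+β)/(1-β) = 1.779/0.221 = 8.050
Doppler factor = √(8.050) = 2.837
f_obs = 778.3 × 2.837 = 2208 THz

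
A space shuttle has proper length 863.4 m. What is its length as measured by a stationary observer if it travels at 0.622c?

Proper length L₀ = 863.4 m
γ = 1/√(1 - 0.622²) = 1.277
L = L₀/γ = 863.4/1.277 = 676.1 m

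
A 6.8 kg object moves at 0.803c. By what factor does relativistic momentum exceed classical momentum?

p_rel = γmv, p_class = mv
Ratio = γ = 1/√(1 - 0.803²) = 1.678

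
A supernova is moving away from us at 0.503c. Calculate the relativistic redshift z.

β = 0.503
(1+β)/(1-β) = 1.503/0.497 = 3.024
√(3.024) = 1.739
z = 1.739 - 1 = 0.7390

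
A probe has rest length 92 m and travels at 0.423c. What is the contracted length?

Proper length L₀ = 92 m
γ = 1/√(1 - 0.423²) = 1.1036
L = L₀/γ = 92/1.1036 = 83.36 m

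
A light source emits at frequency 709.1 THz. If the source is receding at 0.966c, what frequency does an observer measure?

β = v/c = 0.966
(1-β)/(1+β) = 0.034/1.966 = 0.01729
Doppler factor = √(0.01729) = 0.1315
f_obs = 709.1 × 0.1315 = 93.25 THz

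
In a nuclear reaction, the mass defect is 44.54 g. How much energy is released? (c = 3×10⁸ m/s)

Convert mass defect: Δm = 44.54 g = 0.04454 kg
E = Δm·c² = 0.04454 × (3×10⁸)²
= 0.04454 × 9×10¹⁶ = 4.009×10¹⁵ J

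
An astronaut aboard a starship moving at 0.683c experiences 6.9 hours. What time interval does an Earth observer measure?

Proper time Δt₀ = 6.9 hours
γ = 1/√(1 - 0.683²) = 1.3691
Δt = γΔt₀ = 1.3691 × 6.9 = 9.447 hours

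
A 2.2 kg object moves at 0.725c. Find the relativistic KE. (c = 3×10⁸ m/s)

γ = 1/√(1 - 0.725²) = 1.4519
γ - 1 = 0.4519
KE = (γ-1)mc² = 0.4519 × 2.2 × (3×10⁸)² = 8.948×10¹⁶ J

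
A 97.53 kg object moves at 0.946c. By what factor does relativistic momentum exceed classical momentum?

p_rel = γmv, p_class = mv
Ratio = γ = 1/√(1 - 0.946²) = 3.085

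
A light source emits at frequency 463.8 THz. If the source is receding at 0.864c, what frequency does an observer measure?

β = v/c = 0.864
(1-β)/(1+β) = 0.136/1.864 = 0.07296
Doppler factor = √(0.07296) = 0.2701
f_obs = 463.8 × 0.2701 = 125.3 THz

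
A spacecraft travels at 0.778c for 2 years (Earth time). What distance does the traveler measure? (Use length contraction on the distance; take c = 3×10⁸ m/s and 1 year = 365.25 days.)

Earth distance: d = v × t = 0.778c × 2 yr = 1.4731×10¹⁶ m
γ = 1.5917
d' = d/γ = 1.4731×10¹⁶/1.5917 = 9.255×10¹⁵ m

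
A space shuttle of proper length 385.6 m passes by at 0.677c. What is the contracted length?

Proper length L₀ = 385.6 m
γ = 1/√(1 - 0.677²) = 1.3587
L = L₀/γ = 385.6/1.3587 = 283.8 m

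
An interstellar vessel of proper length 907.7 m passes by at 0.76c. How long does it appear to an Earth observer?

Proper length L₀ = 907.7 m
γ = 1/√(1 - 0.76²) = 1.53864
L = L₀/γ = 907.7/1.53864 = 589.9 m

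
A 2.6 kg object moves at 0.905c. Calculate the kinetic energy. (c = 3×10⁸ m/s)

γ = 1/√(1 - 0.905²) = 2.351
γ - 1 = 1.351
KE = (γ-1)mc² = 1.351 × 2.6 × (3×10⁸)² = 3.161×10¹⁷ J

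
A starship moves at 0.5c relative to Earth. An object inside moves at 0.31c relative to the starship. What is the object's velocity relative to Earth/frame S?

u = (u' + v)/(1 + u'v/c²)
Numerator: 0.31 + 0.5 = 0.81
Denominator: 1 + 0.155 = 1.155
u = 0.81/1.155 = 0.7013c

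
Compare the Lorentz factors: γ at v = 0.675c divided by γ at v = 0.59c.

γ₁ = 1/√(1 - 0.675²) = 1.355
γ₂ = 1/√(1 - 0.59²) = 1.239
γ₁/γ₂ = 1.355/1.239 = 1.094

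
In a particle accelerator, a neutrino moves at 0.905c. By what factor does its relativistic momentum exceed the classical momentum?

p_rel = γmv, p_class = mv
Ratio = γ = 1/√(1 - 0.905²)
= 1/√(0.180975) = 2.351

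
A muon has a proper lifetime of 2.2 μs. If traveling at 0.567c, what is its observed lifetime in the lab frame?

Proper lifetime τ₀ = 2.2 μs
γ = 1/√(1 - 0.567²) = 1.214
τ = γτ₀ = 1.214 × 2.2 μs = 2.671 μs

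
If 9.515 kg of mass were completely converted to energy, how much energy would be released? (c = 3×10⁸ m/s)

Using E = mc²:
c² = (3×10⁸)² = 9×10¹⁶ m²/s²
E = 9.515 × 9×10¹⁶ = 8.564×10¹⁷ J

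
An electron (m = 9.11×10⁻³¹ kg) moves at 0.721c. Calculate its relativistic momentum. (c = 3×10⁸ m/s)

γ = 1/√(1 - 0.721²) = 1.4431
v = 0.721 × 3×10⁸ = 2.163×10⁸ m/s
p = γmv = 1.4431 × 9.11×10⁻³¹ × 2.163×10⁸ = 2.844×10⁻²² kg·m/s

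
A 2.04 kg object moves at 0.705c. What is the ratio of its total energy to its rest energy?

E = γmc², E₀ = mc²
E/E₀ = γ = 1/√(1 - 0.705²) = 1.410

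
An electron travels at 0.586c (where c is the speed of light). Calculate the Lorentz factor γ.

v/c = 0.586, so (v/c)² = 0.343396
1 - (v/c)² = 0.656604
γ = 1/√(0.656604) = 1.234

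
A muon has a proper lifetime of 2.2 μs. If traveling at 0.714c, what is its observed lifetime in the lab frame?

Proper lifetime τ₀ = 2.2 μs
γ = 1/√(1 - 0.714²) = 1.428
τ = γτ₀ = 1.428 × 2.2 μs = 3.142 μs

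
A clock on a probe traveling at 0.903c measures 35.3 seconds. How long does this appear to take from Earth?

Proper time Δt₀ = 35.3 seconds
γ = 1/√(1 - 0.903²) = 2.3275
Δt = γΔt₀ = 2.3275 × 35.3 = 82.16 seconds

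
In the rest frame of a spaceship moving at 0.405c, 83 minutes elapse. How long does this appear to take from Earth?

Proper time Δt₀ = 83 minutes
γ = 1/√(1 - 0.405²) = 1.0937
Δt = γΔt₀ = 1.0937 × 83 = 90.78 minutes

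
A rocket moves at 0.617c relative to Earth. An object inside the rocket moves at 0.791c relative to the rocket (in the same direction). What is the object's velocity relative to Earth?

u = (u' + v)/(1 + u'v/c²)
Numerator: 0.791 + 0.617 = 1.408
Denominator: 1 + 0.488047 = 1.488047
u = 1.408/1.488047 = 0.9462c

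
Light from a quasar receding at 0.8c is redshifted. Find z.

β = 0.8
(1+β)/(1-β) = 1.8/0.2 = 9.000
√(9.000) = 3.000
z = 3.000 - 1 = 2.000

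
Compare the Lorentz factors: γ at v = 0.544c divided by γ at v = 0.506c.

γ₁ = 1/√(1 - 0.544²) = 1.192
γ₂ = 1/√(1 - 0.506²) = 1.159
γ₁/γ₂ = 1.192/1.159 = 1.028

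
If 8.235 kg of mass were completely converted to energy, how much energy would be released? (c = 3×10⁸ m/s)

Using E = mc²:
c² = (3×10⁸)² = 9×10¹⁶ m²/s²
E = 8.235 × 9×10¹⁶ = 7.412×10¹⁷ J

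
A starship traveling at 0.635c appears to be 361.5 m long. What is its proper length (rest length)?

Contracted length L = 361.5 m
γ = 1/√(1 - 0.635²) = 1.2945
L₀ = γL = 1.2945 × 361.5 = 468.0 m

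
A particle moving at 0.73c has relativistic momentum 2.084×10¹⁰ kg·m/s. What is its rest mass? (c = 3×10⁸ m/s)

γ = 1/√(1 - 0.73²) = 1.463
v = 0.73 × 3×10⁸ = 2.190×10⁸ m/s
m = p/(γv) = 2.084×10¹⁰/(1.463 × 2.190×10⁸) = 65.04 kg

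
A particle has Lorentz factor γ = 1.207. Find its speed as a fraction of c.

From γ = 1/√(1 - v²/c²):
1/γ² = 1/1.207² = 0.6864
v²/c² = 1 - 0.6864 = 0.3136
v/c = √(0.3136) = 0.5600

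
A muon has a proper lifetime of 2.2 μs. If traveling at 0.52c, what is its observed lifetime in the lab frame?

Proper lifetime τ₀ = 2.2 μs
γ = 1/√(1 - 0.52²) = 1.171
τ = γτ₀ = 1.171 × 2.2 μs = 2.576 μs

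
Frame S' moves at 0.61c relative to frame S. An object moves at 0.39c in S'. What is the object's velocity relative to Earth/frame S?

u = (u' + v)/(1 + u'v/c²)
Numerator: 0.39 + 0.61 = 1
Denominator: 1 + 0.2379 = 1.2379
u = 1/1.2379 = 0.8078c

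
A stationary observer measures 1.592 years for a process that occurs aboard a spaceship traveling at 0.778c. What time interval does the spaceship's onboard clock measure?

Dilated time Δt = 1.592 years
γ = 1/√(1 - 0.778²) = 1.592
Δt₀ = Δt/γ = 1.592/1.592 = 1.000 years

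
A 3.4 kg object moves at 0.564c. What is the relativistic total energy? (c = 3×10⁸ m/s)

γ = 1/√(1 - 0.564²) = 1.211
mc² = 3.4 × (3×10⁸)² = 3.060×10¹⁷ J
E = γmc² = 1.211 × 3.060×10¹⁷ = 3.706×10¹⁷ J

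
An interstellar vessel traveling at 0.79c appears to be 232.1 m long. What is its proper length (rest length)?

Contracted length L = 232.1 m
γ = 1/√(1 - 0.79²) = 1.631
L₀ = γL = 1.631 × 232.1 = 378.6 m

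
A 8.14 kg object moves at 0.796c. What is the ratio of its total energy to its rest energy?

E = γmc², E₀ = mc²
E/E₀ = γ = 1/√(1 - 0.796²) = 1.652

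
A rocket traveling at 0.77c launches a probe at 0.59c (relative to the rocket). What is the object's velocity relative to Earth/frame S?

u = (u' + v)/(1 + u'v/c²)
Numerator: 0.59 + 0.77 = 1.36
Denominator: 1 + 0.4543 = 1.4543
u = 1.36/1.4543 = 0.9352c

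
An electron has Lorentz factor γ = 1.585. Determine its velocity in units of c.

From γ = 1/√(1 - v²/c²):
1/γ² = 1/1.585² = 0.39805
v²/c² = 1 - 0.39805 = 0.60195
v/c = √(0.60195) = 0.7759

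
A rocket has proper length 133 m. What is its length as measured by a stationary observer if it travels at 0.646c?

Proper length L₀ = 133 m
γ = 1/√(1 - 0.646²) = 1.310
L = L₀/γ = 133/1.310 = 101.5 m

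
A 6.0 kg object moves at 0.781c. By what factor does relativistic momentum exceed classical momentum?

p_rel = γmv, p_class = mv
Ratio = γ = 1/√(1 - 0.781²) = 1.601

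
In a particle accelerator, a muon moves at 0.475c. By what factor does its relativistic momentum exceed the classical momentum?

p_rel = γmv, p_class = mv
Ratio = γ = 1/√(1 - 0.475²)
= 1/√(0.774375) = 1.136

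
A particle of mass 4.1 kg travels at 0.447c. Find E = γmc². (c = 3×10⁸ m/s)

γ = 1/√(1 - 0.447²) = 1.118
mc² = 4.1 × (3×10⁸)² = 3.690×10¹⁷ J
E = γmc² = 1.118 × 3.690×10¹⁷ = 4.125×10¹⁷ J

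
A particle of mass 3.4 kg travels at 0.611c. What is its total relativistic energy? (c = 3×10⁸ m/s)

γ = 1/√(1 - 0.611²) = 1.263
mc² = 3.4 × (3×10⁸)² = 3.060×10¹⁷ J
E = γmc² = 1.263 × 3.060×10¹⁷ = 3.865×10¹⁷ J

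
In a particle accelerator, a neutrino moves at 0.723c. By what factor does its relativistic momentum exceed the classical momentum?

p_rel = γmv, p_class = mv
Ratio = γ = 1/√(1 - 0.723²)
= 1/√(0.477271) = 1.447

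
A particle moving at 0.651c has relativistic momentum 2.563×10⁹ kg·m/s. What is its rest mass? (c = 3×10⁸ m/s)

γ = 1/√(1 - 0.651²) = 1.3174
v = 0.651 × 3×10⁸ = 1.953×10⁸ m/s
m = p/(γv) = 2.563×10⁹/(1.3174 × 1.953×10⁸) = 9.962 kg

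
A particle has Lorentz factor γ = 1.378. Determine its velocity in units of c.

From γ = 1/√(1 - v²/c²):
1/γ² = 1/1.378² = 0.5266
v²/c² = 1 - 0.5266 = 0.4734
v/c = √(0.4734) = 0.6880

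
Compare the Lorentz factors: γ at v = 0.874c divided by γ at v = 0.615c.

γ₁ = 1/√(1 - 0.874²) = 2.058
γ₂ = 1/√(1 - 0.615²) = 1.268
γ₁/γ₂ = 2.058/1.268 = 1.623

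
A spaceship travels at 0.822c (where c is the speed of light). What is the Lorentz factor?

v/c = 0.822, so (v/c)² = 0.675684
1 - (v/c)² = 0.324316
γ = 1/√(0.324316) = 1.756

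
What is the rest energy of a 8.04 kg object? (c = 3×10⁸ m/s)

c² = (3×10⁸)² = 9.000×10¹⁶ m²/s²
E₀ = mc² = 8.04 × 9.000×10¹⁶ = 7.236×10¹⁷ J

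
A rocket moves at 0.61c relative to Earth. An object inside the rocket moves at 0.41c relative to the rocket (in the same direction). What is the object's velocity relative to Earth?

u = (u' + v)/(1 + u'v/c²)
Numerator: 0.41 + 0.61 = 1.02
Denominator: 1 + 0.2501 = 1.2501
u = 1.02/1.2501 = 0.8159c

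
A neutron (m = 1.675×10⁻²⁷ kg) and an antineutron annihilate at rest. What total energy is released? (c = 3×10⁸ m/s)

Both particles have the same rest mass, so total mass = 2m
E = 2m·c² = 2 × 1.675×10⁻²⁷ × (3×10⁸)²
= 2 × 1.675×10⁻²⁷ × 9×10¹⁶
= 3.015×10⁻¹⁰ J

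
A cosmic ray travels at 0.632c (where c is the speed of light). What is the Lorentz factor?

v/c = 0.632, so (v/c)² = 0.399424
1 - (v/c)² = 0.600576
γ = 1/√(0.600576) = 1.290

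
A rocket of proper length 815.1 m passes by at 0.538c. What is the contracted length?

Proper length L₀ = 815.1 m
γ = 1/√(1 - 0.538²) = 1.1863
L = L₀/γ = 815.1/1.1863 = 687.1 m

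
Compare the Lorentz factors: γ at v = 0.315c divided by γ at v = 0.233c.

γ₁ = 1/√(1 - 0.315²) = 1.054
γ₂ = 1/√(1 - 0.233²) = 1.028
γ₁/γ₂ = 1.054/1.028 = 1.025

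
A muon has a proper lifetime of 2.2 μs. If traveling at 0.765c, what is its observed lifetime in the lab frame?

Proper lifetime τ₀ = 2.2 μs
γ = 1/√(1 - 0.765²) = 1.5527
τ = γτ₀ = 1.5527 × 2.2 μs = 3.416 μs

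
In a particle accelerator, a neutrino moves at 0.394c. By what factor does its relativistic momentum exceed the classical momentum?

p_rel = γmv, p_class = mv
Ratio = γ = 1/√(1 - 0.394²)
= 1/√(0.844764) = 1.088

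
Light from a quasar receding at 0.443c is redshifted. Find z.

β = 0.443
(1+β)/(1-β) = 1.443/0.557 = 2.5907
√(2.5907) = 1.6096
z = 1.6096 - 1 = 0.6096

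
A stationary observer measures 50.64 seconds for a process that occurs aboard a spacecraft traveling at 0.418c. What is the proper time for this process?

Dilated time Δt = 50.64 seconds
γ = 1/√(1 - 0.418²) = 1.1008
Δt₀ = Δt/γ = 50.64/1.1008 = 46.00 seconds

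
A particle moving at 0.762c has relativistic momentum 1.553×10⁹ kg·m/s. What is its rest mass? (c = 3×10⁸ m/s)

γ = 1/√(1 - 0.762²) = 1.5442
v = 0.762 × 3×10⁸ = 2.286×10⁸ m/s
m = p/(γv) = 1.553×10⁹/(1.5442 × 2.286×10⁸) = 4.399 kg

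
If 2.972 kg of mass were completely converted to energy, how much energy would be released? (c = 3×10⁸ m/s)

Using E = mc²:
c² = (3×10⁸)² = 9×10¹⁶ m²/s²
E = 2.972 × 9×10¹⁶ = 2.675×10¹⁷ J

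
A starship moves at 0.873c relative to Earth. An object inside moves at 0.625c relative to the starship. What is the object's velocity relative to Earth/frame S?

u = (u' + v)/(1 + u'v/c²)
Numerator: 0.625 + 0.873 = 1.498
Denominator: 1 + 0.545625 = 1.545625
u = 1.498/1.545625 = 0.9692c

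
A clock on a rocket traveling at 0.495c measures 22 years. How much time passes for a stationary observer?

Proper time Δt₀ = 22 years
γ = 1/√(1 - 0.495²) = 1.151
Δt = γΔt₀ = 1.151 × 22 = 25.32 years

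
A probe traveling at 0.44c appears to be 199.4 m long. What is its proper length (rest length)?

Contracted length L = 199.4 m
γ = 1/√(1 - 0.44²) = 1.11359
L₀ = γL = 1.11359 × 199.4 = 222.0 m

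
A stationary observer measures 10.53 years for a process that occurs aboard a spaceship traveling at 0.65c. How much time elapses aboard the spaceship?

Dilated time Δt = 10.53 years
γ = 1/√(1 - 0.65²) = 1.316
Δt₀ = Δt/γ = 10.53/1.316 = 8.002 years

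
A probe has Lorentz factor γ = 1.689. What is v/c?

From γ = 1/√(1 - v²/c²):
1/γ² = 1/1.689² = 0.3505
v²/c² = 1 - 0.3505 = 0.6495
v/c = √(0.6495) = 0.8059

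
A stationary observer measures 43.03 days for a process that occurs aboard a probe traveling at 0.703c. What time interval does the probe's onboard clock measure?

Dilated time Δt = 43.03 days
γ = 1/√(1 - 0.703²) = 1.406
Δt₀ = Δt/γ = 43.03/1.406 = 30.60 days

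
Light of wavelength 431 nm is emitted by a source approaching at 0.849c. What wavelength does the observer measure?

β = 0.849
Wavelength Doppler factor = √(0.151/1.849) = √(0.08167) = 0.2858
λ_obs = 431 × 0.2858 = 123.2 nm (blueshift)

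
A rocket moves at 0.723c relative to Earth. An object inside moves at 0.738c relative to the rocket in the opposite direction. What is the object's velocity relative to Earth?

Object's velocity in rocket frame is u' = -0.738c
u = (u' + v)/(1 + u'v/c²) = (v - 0.738)/(1 - 0.738·v/c²)
Numerator: 0.723 - 0.738 = -0.015
Denominator: 1 - 0.533574 = 0.466426
u = -0.015/0.466426 = -0.03216c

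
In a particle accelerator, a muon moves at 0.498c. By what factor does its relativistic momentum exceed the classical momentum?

p_rel = γmv, p_class = mv
Ratio = γ = 1/√(1 - 0.498²)
= 1/√(0.751996) = 1.153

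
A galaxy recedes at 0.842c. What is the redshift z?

β = 0.842
(1+β)/(1-β) = 1.842/0.158 = 11.658
√(11.658) = 3.414
z = 3.414 - 1 = 2.414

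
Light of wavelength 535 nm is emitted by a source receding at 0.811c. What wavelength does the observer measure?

β = 0.811
Wavelength Doppler factor = √(1.811/0.189) = √(9.582) = 3.095
λ_obs = 535 × 3.095 = 1656 nm (redshift)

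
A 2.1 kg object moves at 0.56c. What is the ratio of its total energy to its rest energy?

E = γmc², E₀ = mc²
E/E₀ = γ = 1/√(1 - 0.56²) = 1.207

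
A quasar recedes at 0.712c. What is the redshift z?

β = 0.712
(1+β)/(1-β) = 1.712/0.288 = 5.944
√(5.944) = 2.438
z = 2.438 - 1 = 1.438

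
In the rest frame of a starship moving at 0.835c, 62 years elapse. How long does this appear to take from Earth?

Proper time Δt₀ = 62 years
γ = 1/√(1 - 0.835²) = 1.817
Δt = γΔt₀ = 1.817 × 62 = 112.7 years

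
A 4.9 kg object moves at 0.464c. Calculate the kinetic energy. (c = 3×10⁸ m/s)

γ = 1/√(1 - 0.464²) = 1.1289
γ - 1 = 0.1289
KE = (γ-1)mc² = 0.1289 × 4.9 × (3×10⁸)² = 5.684×10¹⁶ J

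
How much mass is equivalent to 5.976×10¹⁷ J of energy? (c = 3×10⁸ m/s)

From E = mc², we get m = E/c²
c² = (3×10⁸)² = 9×10¹⁶ m²/s²
m = 5.976×10¹⁷ / 9×10¹⁶ = 6.640 kg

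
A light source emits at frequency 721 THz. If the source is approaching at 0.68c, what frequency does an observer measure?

β = v/c = 0.68
(1+β)/(1-β) = 1.68/0.32 = 5.250
Doppler factor = √(5.250) = 2.291
f_obs = 721 × 2.291 = 1652 THz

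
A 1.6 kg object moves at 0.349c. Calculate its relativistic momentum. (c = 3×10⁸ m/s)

γ = 1/√(1 - 0.349²) = 1.0671
v = 0.349 × 3×10⁸ = 1.047×10⁸ m/s
p = γmv = 1.0671 × 1.6 × 1.047×10⁸ = 1.788×10⁸ kg·m/s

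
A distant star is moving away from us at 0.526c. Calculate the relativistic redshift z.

β = 0.526
(1+β)/(1-β) = 1.526/0.474 = 3.2194
√(3.2194) = 1.7943
z = 1.7943 - 1 = 0.7943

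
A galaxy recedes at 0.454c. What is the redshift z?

β = 0.454
(1+β)/(1-β) = 1.454/0.546 = 2.663
√(2.663) = 1.6319
z = 1.6319 - 1 = 0.6319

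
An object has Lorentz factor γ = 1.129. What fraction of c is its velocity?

From γ = 1/√(1 - v²/c²):
1/γ² = 1/1.129² = 0.7845
v²/c² = 1 - 0.7845 = 0.2155
v/c = √(0.2155) = 0.4642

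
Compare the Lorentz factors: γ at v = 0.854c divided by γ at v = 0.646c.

γ₁ = 1/√(1 - 0.854²) = 1.922
γ₂ = 1/√(1 - 0.646²) = 1.310
γ₁/γ₂ = 1.922/1.310 = 1.467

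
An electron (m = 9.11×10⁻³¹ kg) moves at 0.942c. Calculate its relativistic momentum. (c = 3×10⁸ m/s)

γ = 1/√(1 - 0.942²) = 2.9796
v = 0.942 × 3×10⁸ = 2.826×10⁸ m/s
p = γmv = 2.9796 × 9.11×10⁻³¹ × 2.826×10⁸ = 7.671×10⁻²² kg·m/s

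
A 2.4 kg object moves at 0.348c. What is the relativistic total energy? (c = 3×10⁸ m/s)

γ = 1/√(1 - 0.348²) = 1.0667
mc² = 2.4 × (3×10⁸)² = 2.160×10¹⁷ J
E = γmc² = 1.0667 × 2.160×10¹⁷ = 2.304×10¹⁷ J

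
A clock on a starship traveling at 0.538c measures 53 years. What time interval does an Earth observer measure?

Proper time Δt₀ = 53 years
γ = 1/√(1 - 0.538²) = 1.1863
Δt = γΔt₀ = 1.1863 × 53 = 62.87 years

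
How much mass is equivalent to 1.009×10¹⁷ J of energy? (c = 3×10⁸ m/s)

From E = mc², we get m = E/c²
c² = (3×10⁸)² = 9×10¹⁶ m²/s²
m = 1.009×10¹⁷ / 9×10¹⁶ = 1.121 kg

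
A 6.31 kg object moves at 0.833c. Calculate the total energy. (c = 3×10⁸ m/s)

γ = 1/√(1 - 0.833²) = 1.807
mc² = 6.31 × (3×10⁸)² = 5.679×10¹⁷ J
E = γmc² = 1.807 × 5.679×10¹⁷ = 1.026×10¹⁸ J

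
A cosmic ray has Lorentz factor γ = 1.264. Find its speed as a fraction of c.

From γ = 1/√(1 - v²/c²):
1/γ² = 1/1.264² = 0.6259
v²/c² = 1 - 0.6259 = 0.3741
v/c = √(0.3741) = 0.6116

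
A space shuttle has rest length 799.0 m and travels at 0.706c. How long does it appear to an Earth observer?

Proper length L₀ = 799.0 m
γ = 1/√(1 - 0.706²) = 1.412
L = L₀/γ = 799.0/1.412 = 565.9 m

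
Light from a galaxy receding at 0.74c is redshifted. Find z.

β = 0.74
(1+β)/(1-β) = 1.74/0.26 = 6.692
√(6.692) = 2.587
z = 2.587 - 1 = 1.587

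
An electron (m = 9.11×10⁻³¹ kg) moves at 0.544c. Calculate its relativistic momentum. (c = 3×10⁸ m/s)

γ = 1/√(1 - 0.544²) = 1.192
v = 0.544 × 3×10⁸ = 1.632×10⁸ m/s
p = γmv = 1.192 × 9.11×10⁻³¹ × 1.632×10⁸ = 1.772×10⁻²² kg·m/s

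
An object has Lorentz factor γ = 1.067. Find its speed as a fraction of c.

From γ = 1/√(1 - v²/c²):
1/γ² = 1/1.067² = 0.87836
v²/c² = 1 - 0.87836 = 0.12164
v/c = √(0.12164) = 0.3488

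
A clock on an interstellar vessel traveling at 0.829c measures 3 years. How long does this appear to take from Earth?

Proper time Δt₀ = 3 years
γ = 1/√(1 - 0.829²) = 1.788
Δt = γΔt₀ = 1.788 × 3 = 5.364 years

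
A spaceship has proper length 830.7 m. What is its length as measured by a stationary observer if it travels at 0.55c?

Proper length L₀ = 830.7 m
γ = 1/√(1 - 0.55²) = 1.1974
L = L₀/γ = 830.7/1.1974 = 693.8 m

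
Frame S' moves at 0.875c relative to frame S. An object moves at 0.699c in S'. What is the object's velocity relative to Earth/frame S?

u = (u' + v)/(1 + u'v/c²)
Numerator: 0.699 + 0.875 = 1.574
Denominator: 1 + 0.611625 = 1.611625
u = 1.574/1.611625 = 0.9767c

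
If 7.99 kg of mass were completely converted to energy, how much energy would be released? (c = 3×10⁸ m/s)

Using E = mc²:
c² = (3×10⁸)² = 9×10¹⁶ m²/s²
E = 7.99 × 9×10¹⁶ = 7.191×10¹⁷ J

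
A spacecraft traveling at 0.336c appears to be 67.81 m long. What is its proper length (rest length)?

Contracted length L = 67.81 m
γ = 1/√(1 - 0.336²) = 1.06173
L₀ = γL = 1.06173 × 67.81 = 72.00 m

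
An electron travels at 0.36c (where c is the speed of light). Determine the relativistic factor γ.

v/c = 0.36, so (v/c)² = 0.1296
1 - (v/c)² = 0.8704
γ = 1/√(0.8704) = 1.072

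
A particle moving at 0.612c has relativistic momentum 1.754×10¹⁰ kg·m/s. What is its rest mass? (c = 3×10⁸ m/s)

γ = 1/√(1 - 0.612²) = 1.26445
v = 0.612 × 3×10⁸ = 1.836×10⁸ m/s
m = p/(γv) = 1.754×10¹⁰/(1.26445 × 1.836×10⁸) = 75.55 kg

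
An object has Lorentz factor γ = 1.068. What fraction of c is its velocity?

From γ = 1/√(1 - v²/c²):
1/γ² = 1/1.068² = 0.8767
v²/c² = 1 - 0.8767 = 0.1233
v/c = √(0.1233) = 0.3511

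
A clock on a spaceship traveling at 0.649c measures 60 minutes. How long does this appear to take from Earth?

Proper time Δt₀ = 60 minutes
γ = 1/√(1 - 0.649²) = 1.31443
Δt = γΔt₀ = 1.31443 × 60 = 78.87 minutes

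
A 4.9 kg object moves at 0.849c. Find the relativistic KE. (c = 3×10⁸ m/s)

γ = 1/√(1 - 0.849²) = 1.8925
γ - 1 = 0.8925
KE = (γ-1)mc² = 0.8925 × 4.9 × (3×10⁸)² = 3.936×10¹⁷ J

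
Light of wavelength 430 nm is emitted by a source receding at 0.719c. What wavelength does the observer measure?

β = 0.719
Wavelength Doppler factor = √(1.719/0.281) = √(6.117) = 2.4733
λ_obs = 430 × 2.4733 = 1064 nm (redshift)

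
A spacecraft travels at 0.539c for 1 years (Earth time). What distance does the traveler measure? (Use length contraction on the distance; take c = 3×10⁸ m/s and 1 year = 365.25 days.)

Earth distance: d = v × t = 0.539c × 1 yr = 5.1029×10¹⁵ m
γ = 1.1872
d' = d/γ = 5.1029×10¹⁵/1.1872 = 4.298×10¹⁵ m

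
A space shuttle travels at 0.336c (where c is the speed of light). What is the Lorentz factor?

v/c = 0.336, so (v/c)² = 0.112896
1 - (v/c)² = 0.887104
γ = 1/√(0.887104) = 1.062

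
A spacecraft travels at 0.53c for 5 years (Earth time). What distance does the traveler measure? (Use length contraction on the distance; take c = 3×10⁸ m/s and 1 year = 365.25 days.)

Earth distance: d = v × t = 0.53c × 5 yr = 2.50883×10¹⁶ m
γ = 1.17925
d' = d/γ = 2.50883×10¹⁶/1.17925 = 2.127×10¹⁶ m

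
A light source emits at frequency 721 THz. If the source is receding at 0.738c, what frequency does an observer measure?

β = v/c = 0.738
(1-β)/(1+β) = 0.262/1.738 = 0.150748
Doppler factor = √(0.150748) = 0.38826
f_obs = 721 × 0.38826 = 279.9 THz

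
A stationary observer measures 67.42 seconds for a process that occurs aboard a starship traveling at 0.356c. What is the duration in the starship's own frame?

Dilated time Δt = 67.42 seconds
γ = 1/√(1 - 0.356²) = 1.0701
Δt₀ = Δt/γ = 67.42/1.0701 = 63.00 seconds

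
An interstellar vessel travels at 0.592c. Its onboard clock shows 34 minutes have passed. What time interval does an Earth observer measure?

Proper time Δt₀ = 34 minutes
γ = 1/√(1 - 0.592²) = 1.241
Δt = γΔt₀ = 1.241 × 34 = 42.19 minutes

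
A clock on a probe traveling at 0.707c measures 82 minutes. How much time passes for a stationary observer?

Proper time Δt₀ = 82 minutes
γ = 1/√(1 - 0.707²) = 1.414
Δt = γΔt₀ = 1.414 × 82 = 115.9 minutes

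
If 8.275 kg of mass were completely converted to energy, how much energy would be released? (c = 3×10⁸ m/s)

Using E = mc²:
c² = (3×10⁸)² = 9×10¹⁶ m²/s²
E = 8.275 × 9×10¹⁶ = 7.448×10¹⁷ J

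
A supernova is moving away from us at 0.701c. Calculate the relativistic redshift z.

β = 0.701
(1+β)/(1-β) = 1.701/0.299 = 5.689
√(5.689) = 2.385
z = 2.385 - 1 = 1.385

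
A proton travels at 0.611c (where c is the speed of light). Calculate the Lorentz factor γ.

v/c = 0.611, so (v/c)² = 0.373321
1 - (v/c)² = 0.626679
γ = 1/√(0.626679) = 1.263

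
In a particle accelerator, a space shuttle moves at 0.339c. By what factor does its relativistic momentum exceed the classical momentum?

p_rel = γmv, p_class = mv
Ratio = γ = 1/√(1 - 0.339²)
= 1/√(0.885079) = 1.063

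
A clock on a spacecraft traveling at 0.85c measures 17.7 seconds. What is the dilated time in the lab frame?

Proper time Δt₀ = 17.7 seconds
γ = 1/√(1 - 0.85²) = 1.8983
Δt = γΔt₀ = 1.8983 × 17.7 = 33.60 seconds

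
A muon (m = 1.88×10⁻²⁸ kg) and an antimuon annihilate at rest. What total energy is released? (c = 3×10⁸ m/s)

Both particles have the same rest mass, so total mass = 2m
E = 2m·c² = 2 × 1.88×10⁻²⁸ × (3×10⁸)²
= 2 × 1.88×10⁻²⁸ × 9×10¹⁶
= 3.384×10⁻¹¹ J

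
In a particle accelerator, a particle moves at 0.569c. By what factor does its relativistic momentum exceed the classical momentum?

p_rel = γmv, p_class = mv
Ratio = γ = 1/√(1 - 0.569²)
= 1/√(0.676239) = 1.216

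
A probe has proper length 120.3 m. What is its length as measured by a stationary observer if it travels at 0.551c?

Proper length L₀ = 120.3 m
γ = 1/√(1 - 0.551²) = 1.198
L = L₀/γ = 120.3/1.198 = 100.4 m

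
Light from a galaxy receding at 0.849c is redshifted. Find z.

β = 0.849
(1+β)/(1-β) = 1.849/0.151 = 12.245
√(12.245) = 3.499
z = 3.499 - 1 = 2.499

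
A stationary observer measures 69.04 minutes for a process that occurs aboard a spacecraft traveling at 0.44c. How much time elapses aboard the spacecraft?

Dilated time Δt = 69.04 minutes
γ = 1/√(1 - 0.44²) = 1.1136
Δt₀ = Δt/γ = 69.04/1.1136 = 62.00 minutes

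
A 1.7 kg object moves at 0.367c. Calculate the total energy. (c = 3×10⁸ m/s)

γ = 1/√(1 - 0.367²) = 1.075
mc² = 1.7 × (3×10⁸)² = 1.530×10¹⁷ J
E = γmc² = 1.075 × 1.530×10¹⁷ = 1.645×10¹⁷ J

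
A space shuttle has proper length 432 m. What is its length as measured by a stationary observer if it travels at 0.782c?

Proper length L₀ = 432 m
γ = 1/√(1 - 0.782²) = 1.604
L = L₀/γ = 432/1.604 = 269.3 m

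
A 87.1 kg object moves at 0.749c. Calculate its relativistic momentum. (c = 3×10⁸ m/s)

γ = 1/√(1 - 0.749²) = 1.5093
v = 0.749 × 3×10⁸ = 2.247×10⁸ m/s
p = γmv = 1.5093 × 87.1 × 2.247×10⁸ = 2.954×10¹⁰ kg·m/s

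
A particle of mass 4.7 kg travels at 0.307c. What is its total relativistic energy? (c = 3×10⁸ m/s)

γ = 1/√(1 - 0.307²) = 1.05074
mc² = 4.7 × (3×10⁸)² = 4.230×10¹⁷ J
E = γmc² = 1.05074 × 4.230×10¹⁷ = 4.445×10¹⁷ J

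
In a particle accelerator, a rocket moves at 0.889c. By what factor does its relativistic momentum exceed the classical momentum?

p_rel = γmv, p_class = mv
Ratio = γ = 1/√(1 - 0.889²)
= 1/√(0.209679) = 2.184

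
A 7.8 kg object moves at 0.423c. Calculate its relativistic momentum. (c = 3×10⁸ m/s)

γ = 1/√(1 - 0.423²) = 1.1036
v = 0.423 × 3×10⁸ = 1.269×10⁸ m/s
p = γmv = 1.1036 × 7.8 × 1.269×10⁸ = 1.092×10⁹ kg·m/s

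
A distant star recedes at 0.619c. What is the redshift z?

β = 0.619
(1+β)/(1-β) = 1.619/0.381 = 4.249
√(4.249) = 2.061
z = 2.061 - 1 = 1.061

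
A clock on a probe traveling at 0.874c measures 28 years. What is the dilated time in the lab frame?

Proper time Δt₀ = 28 years
γ = 1/√(1 - 0.874²) = 2.058
Δt = γΔt₀ = 2.058 × 28 = 57.62 years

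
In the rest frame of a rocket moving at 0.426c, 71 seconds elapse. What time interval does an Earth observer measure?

Proper time Δt₀ = 71 seconds
γ = 1/√(1 - 0.426²) = 1.1053
Δt = γΔt₀ = 1.1053 × 71 = 78.48 seconds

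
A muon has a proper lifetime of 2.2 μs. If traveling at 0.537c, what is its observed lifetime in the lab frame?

Proper lifetime τ₀ = 2.2 μs
γ = 1/√(1 - 0.537²) = 1.1854
τ = γτ₀ = 1.1854 × 2.2 μs = 2.608 μs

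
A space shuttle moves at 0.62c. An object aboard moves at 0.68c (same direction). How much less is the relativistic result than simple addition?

Classical: u' + v = 0.68 + 0.62 = 1.3c
Relativistic: u = (0.68 + 0.62)/(1 + 0.4216) = 1.3/1.4216 = 0.9145c
Difference: 1.3 - 0.9145 = 0.3855c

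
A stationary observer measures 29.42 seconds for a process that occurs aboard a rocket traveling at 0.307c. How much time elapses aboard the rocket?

Dilated time Δt = 29.42 seconds
γ = 1/√(1 - 0.307²) = 1.0507
Δt₀ = Δt/γ = 29.42/1.0507 = 28.00 seconds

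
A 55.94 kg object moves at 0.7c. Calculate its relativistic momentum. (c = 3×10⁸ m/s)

γ = 1/√(1 - 0.7²) = 1.400
v = 0.7 × 3×10⁸ = 2.100×10⁸ m/s
p = γmv = 1.400 × 55.94 × 2.100×10⁸ = 1.645×10¹⁰ kg·m/s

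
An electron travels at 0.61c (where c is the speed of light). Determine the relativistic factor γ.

v/c = 0.61, so (v/c)² = 0.3721
1 - (v/c)² = 0.6279
γ = 1/√(0.6279) = 1.262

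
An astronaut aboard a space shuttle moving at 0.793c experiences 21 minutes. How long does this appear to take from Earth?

Proper time Δt₀ = 21 minutes
γ = 1/√(1 - 0.793²) = 1.6414
Δt = γΔt₀ = 1.6414 × 21 = 34.47 minutes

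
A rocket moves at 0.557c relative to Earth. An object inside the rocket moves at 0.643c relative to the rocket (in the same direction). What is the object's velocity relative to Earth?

u = (u' + v)/(1 + u'v/c²)
Numerator: 0.643 + 0.557 = 1.2
Denominator: 1 + 0.358151 = 1.358151
u = 1.2/1.358151 = 0.8836c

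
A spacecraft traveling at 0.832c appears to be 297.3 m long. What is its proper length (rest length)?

Contracted length L = 297.3 m
γ = 1/√(1 - 0.832²) = 1.8025
L₀ = γL = 1.8025 × 297.3 = 535.9 m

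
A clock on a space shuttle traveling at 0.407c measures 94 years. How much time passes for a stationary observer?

Proper time Δt₀ = 94 years
γ = 1/√(1 - 0.407²) = 1.095
Δt = γΔt₀ = 1.095 × 94 = 102.9 years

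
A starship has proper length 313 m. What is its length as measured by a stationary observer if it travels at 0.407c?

Proper length L₀ = 313 m
γ = 1/√(1 - 0.407²) = 1.0948
L = L₀/γ = 313/1.0948 = 285.9 m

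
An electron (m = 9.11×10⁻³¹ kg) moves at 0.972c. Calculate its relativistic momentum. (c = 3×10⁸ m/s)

γ = 1/√(1 - 0.972²) = 4.256
v = 0.972 × 3×10⁸ = 2.916×10⁸ m/s
p = γmv = 4.256 × 9.11×10⁻³¹ × 2.916×10⁸ = 1.131×10⁻²¹ kg·m/s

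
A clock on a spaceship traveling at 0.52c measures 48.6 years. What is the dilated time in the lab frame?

Proper time Δt₀ = 48.6 years
γ = 1/√(1 - 0.52²) = 1.1707
Δt = γΔt₀ = 1.1707 × 48.6 = 56.90 years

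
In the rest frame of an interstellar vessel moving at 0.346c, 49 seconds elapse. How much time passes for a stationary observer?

Proper time Δt₀ = 49 seconds
γ = 1/√(1 - 0.346²) = 1.066
Δt = γΔt₀ = 1.066 × 49 = 52.23 seconds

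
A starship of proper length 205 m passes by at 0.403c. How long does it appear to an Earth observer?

Proper length L₀ = 205 m
γ = 1/√(1 - 0.403²) = 1.093
L = L₀/γ = 205/1.093 = 187.6 m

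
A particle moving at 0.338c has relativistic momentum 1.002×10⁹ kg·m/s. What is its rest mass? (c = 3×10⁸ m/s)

γ = 1/√(1 - 0.338²) = 1.0625
v = 0.338 × 3×10⁸ = 1.014×10⁸ m/s
m = p/(γv) = 1.002×10⁹/(1.0625 × 1.014×10⁸) = 9.300 kg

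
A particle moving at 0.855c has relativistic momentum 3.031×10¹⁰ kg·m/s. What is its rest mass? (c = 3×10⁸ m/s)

γ = 1/√(1 - 0.855²) = 1.928
v = 0.855 × 3×10⁸ = 2.565×10⁸ m/s
m = p/(γv) = 3.031×10¹⁰/(1.928 × 2.565×10⁸) = 61.29 kg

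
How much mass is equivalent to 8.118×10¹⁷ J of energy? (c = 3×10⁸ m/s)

From E = mc², we get m = E/c²
c² = (3×10⁸)² = 9×10¹⁶ m²/s²
m = 8.118×10¹⁷ / 9×10¹⁶ = 9.020 kg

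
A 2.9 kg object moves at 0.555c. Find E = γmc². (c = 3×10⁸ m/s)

γ = 1/√(1 - 0.555²) = 1.20214
mc² = 2.9 × (3×10⁸)² = 2.610×10¹⁷ J
E = γmc² = 1.20214 × 2.610×10¹⁷ = 3.138×10¹⁷ J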